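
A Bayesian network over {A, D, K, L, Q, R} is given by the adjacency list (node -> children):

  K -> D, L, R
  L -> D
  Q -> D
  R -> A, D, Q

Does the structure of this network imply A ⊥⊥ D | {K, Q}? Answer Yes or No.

No

4 paths connect A and D; each must be blocked for d-separation to hold:
  1. A ← R → Q → D — R:fork[open]; Q:chain[blocks] ⇒ blocked
  2. A ← R ← K → L → D — R:chain[open]; K:fork[blocks]; L:chain[open] ⇒ blocked
  3. A ← R ← K → D — R:chain[open]; K:fork[blocks] ⇒ blocked
  4. A ← R → D — R:fork[open] ⇒ active
Since the path A ← R → D is active, A and D are not d-separated given {K, Q}.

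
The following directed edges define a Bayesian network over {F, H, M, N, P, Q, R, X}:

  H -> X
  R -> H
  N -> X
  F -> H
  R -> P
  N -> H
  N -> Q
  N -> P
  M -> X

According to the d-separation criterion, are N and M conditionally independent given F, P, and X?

No — N and M are not d-separated given {F, P, X}.

3 paths connect N and M; each must be blocked for d-separation to hold:
Path 1: N → P ← R → H → X ← M
  P is a collider and P is conditioned on, which opens it; R is a fork and R is not conditioned on; H is a chain and H is not conditioned on; X is a collider and X is conditioned on, which opens it — no node blocks this path, so it is active.
Path 2: N → X ← M
  X is a collider and X is conditioned on, which opens it — no node blocks this path, so it is active.
Path 3: N → H → X ← M
  H is a chain and H is not conditioned on; X is a collider and X is conditioned on, which opens it — no node blocks this path, so it is active.
Since the path N → P ← R → H → X ← M is active, N and M are not d-separated given {F, P, X}.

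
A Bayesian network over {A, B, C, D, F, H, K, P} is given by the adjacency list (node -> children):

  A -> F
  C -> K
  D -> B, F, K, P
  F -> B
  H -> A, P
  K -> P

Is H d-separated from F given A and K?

Yes

We examine all 5 paths between H and F:
Path 1: H → A → F
  A is a chain here and A is conditioned on, so the path is blocked at A.
Path 2: H → P ← D → B ← F
  P is a collider here and neither P nor any of its descendants is conditioned on, so the collider stays closed — the path is blocked at P.
Path 3: H → P ← D → F
  P is a collider here and neither P nor any of its descendants is conditioned on, so the collider stays closed — the path is blocked at P.
Path 4: H → P ← K ← D → B ← F
  P is a collider here and neither P nor any of its descendants is conditioned on, so the collider stays closed — the path is blocked at P.
Path 5: H → P ← K ← D → F
  P is a collider here and neither P nor any of its descendants is conditioned on, so the collider stays closed — the path is blocked at P.
Every path is blocked, so H and F are d-separated given {A, K}.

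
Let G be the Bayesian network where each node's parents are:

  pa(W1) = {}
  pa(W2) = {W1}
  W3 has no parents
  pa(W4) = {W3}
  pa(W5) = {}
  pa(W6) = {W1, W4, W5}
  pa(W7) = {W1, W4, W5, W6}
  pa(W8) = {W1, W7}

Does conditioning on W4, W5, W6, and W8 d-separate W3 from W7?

5 paths connect W3 and W7; each must be blocked for d-separation to hold:
Path 1: W3 → W4 → W6 ← W5 → W7
  W4 is a chain here and W4 is conditioned on, so the path is blocked at W4.
Path 2: W3 → W4 → W6 ← W1 → W8 ← W7
  W4 is a chain here and W4 is conditioned on, so the path is blocked at W4.
Path 3: W3 → W4 → W6 ← W1 → W7
  W4 is a chain here and W4 is conditioned on, so the path is blocked at W4.
Path 4: W3 → W4 → W6 → W7
  W4 is a chain here and W4 is conditioned on, so the path is blocked at W4.
Path 5: W3 → W4 → W7
  W4 is a chain here and W4 is conditioned on, so the path is blocked at W4.
All paths are blocked; W3 ⊥ W7 | {W4, W5, W6, W8} holds.

Yes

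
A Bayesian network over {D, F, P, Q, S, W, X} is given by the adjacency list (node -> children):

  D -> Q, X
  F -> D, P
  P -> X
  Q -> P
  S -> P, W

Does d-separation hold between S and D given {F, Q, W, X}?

Enumerating the 3 paths from S to D and testing each for blocking by {F, Q, W, X}:
Path 1: S → P → X ← D
  P is a chain and P is not conditioned on; X is a collider and X is conditioned on, which opens it — no node blocks this path, so it is active.
Path 2: S → P ← F → D
  F is a fork here and F is conditioned on, so the path is blocked at F.
Path 3: S → P ← Q ← D
  Q is a chain here and Q is conditioned on, so the path is blocked at Q.
Since the path S → P → X ← D is active, S and D are not d-separated given {F, Q, W, X}.

No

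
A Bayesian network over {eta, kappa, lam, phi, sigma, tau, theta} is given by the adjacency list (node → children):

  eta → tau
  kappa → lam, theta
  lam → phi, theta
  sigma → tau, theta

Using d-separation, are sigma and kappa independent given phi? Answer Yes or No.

There are 2 undirected paths between sigma and kappa; checking each against the conditioning set {phi}:
Path 1: sigma → theta ← lam ← kappa
  theta is a collider here and neither theta nor any of its descendants is conditioned on, so the collider stays closed — the path is blocked at theta.
Path 2: sigma → theta ← kappa
  theta is a collider here and neither theta nor any of its descendants is conditioned on, so the collider stays closed — the path is blocked at theta.
Since every path is blocked, d-separation holds.

Yes — sigma and kappa are d-separated given {phi}.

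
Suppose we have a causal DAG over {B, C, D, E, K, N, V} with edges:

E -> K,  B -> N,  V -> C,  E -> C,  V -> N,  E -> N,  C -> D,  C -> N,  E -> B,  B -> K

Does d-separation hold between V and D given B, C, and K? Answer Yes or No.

Yes — V and D are d-separated given {B, C, K}.

5 paths connect V and D; each must be blocked for d-separation to hold:
Path 1: V → C → D
  C is a chain here and C is conditioned on, so the path is blocked at C.
Path 2: V → N ← C → D
  N is a collider here and neither N nor any of its descendants is conditioned on, so the collider stays closed — the path is blocked at N.
Path 3: V → N ← B → K ← E → C → D
  N is a collider here and neither N nor any of its descendants is conditioned on, so the collider stays closed — the path is blocked at N.
Path 4: V → N ← B ← E → C → D
  N is a collider here and neither N nor any of its descendants is conditioned on, so the collider stays closed — the path is blocked at N.
Path 5: V → N ← E → C → D
  N is a collider here and neither N nor any of its descendants is conditioned on, so the collider stays closed — the path is blocked at N.
Every path is blocked, so V and D are d-separated given {B, C, K}.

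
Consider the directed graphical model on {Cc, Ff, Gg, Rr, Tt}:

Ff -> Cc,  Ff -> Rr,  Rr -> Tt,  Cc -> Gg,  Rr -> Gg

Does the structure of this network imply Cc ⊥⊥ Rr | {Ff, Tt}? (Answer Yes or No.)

We examine all 2 paths between Cc and Rr:
Path 1: Cc ← Ff → Rr
  Ff is a fork here and Ff is conditioned on, so the path is blocked at Ff.
Path 2: Cc → Gg ← Rr
  Gg is a collider here and neither Gg nor any of its descendants is conditioned on, so the collider stays closed — the path is blocked at Gg.
All paths are blocked; Cc ⊥ Rr | {Ff, Tt} holds.

Yes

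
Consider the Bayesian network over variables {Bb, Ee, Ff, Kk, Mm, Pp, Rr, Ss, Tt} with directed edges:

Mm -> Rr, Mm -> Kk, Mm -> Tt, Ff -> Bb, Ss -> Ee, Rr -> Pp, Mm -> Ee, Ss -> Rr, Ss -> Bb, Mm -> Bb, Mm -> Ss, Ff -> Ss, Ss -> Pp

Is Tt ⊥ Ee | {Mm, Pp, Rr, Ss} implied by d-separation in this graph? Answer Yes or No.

6 paths connect Tt and Ee; each must be blocked for d-separation to hold:
  1. Tt ← Mm → Ss → Ee — Mm:fork[blocks]; Ss:chain[blocks] ⇒ blocked
  2. Tt ← Mm → Bb ← Ss → Ee — Mm:fork[blocks]; Bb:collider[blocks]; Ss:fork[blocks] ⇒ blocked
  3. Tt ← Mm → Bb ← Ff → Ss → Ee — Mm:fork[blocks]; Bb:collider[blocks]; Ff:fork[open]; Ss:chain[blocks] ⇒ blocked
  4. Tt ← Mm → Rr ← Ss → Ee — Mm:fork[blocks]; Rr:collider[open]; Ss:fork[blocks] ⇒ blocked
  5. Tt ← Mm → Rr → Pp ← Ss → Ee — Mm:fork[blocks]; Rr:chain[blocks]; Pp:collider[open]; Ss:fork[blocks] ⇒ blocked
  6. Tt ← Mm → Ee — Mm:fork[blocks] ⇒ blocked
Every path is blocked, so Tt and Ee are d-separated given {Mm, Pp, Rr, Ss}.

Yes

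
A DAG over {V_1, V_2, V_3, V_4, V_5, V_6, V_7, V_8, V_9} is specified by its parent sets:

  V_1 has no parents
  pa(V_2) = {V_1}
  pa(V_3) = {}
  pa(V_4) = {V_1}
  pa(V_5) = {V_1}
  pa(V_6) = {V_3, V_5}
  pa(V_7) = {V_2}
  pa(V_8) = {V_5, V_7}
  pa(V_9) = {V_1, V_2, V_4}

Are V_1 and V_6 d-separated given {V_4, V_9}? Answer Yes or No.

Enumerating the 4 paths from V_1 to V_6 and testing each for blocking by {V_4, V_9}:
Path 1: V_1 → V_5 → V_6
  V_5 is a chain and V_5 is not conditioned on — no node blocks this path, so it is active.
Path 2: V_1 → V_2 → V_7 → V_8 ← V_5 → V_6
  V_8 is a collider here and neither V_8 nor any of its descendants is conditioned on, so the collider stays closed — the path is blocked at V_8.
Path 3: V_1 → V_4 → V_9 ← V_2 → V_7 → V_8 ← V_5 → V_6
  V_4 is a chain here and V_4 is conditioned on, so the path is blocked at V_4.
Path 4: V_1 → V_9 ← V_2 → V_7 → V_8 ← V_5 → V_6
  V_8 is a collider here and neither V_8 nor any of its descendants is conditioned on, so the collider stays closed — the path is blocked at V_8.
At least one path is unblocked, so d-separation fails.

No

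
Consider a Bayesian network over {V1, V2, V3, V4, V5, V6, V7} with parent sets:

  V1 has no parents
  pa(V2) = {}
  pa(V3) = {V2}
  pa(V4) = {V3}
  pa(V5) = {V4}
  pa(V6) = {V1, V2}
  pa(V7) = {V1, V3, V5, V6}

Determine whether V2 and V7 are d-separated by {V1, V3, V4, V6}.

We examine all 4 paths between V2 and V7:
Path 1: V2 → V3 → V7
  V3 is a chain here and V3 is conditioned on, so the path is blocked at V3.
Path 2: V2 → V3 → V4 → V5 → V7
  V3 is a chain here and V3 is conditioned on, so the path is blocked at V3.
Path 3: V2 → V6 → V7
  V6 is a chain here and V6 is conditioned on, so the path is blocked at V6.
Path 4: V2 → V6 ← V1 → V7
  V1 is a fork here and V1 is conditioned on, so the path is blocked at V1.
Since every path is blocked, d-separation holds.

Yes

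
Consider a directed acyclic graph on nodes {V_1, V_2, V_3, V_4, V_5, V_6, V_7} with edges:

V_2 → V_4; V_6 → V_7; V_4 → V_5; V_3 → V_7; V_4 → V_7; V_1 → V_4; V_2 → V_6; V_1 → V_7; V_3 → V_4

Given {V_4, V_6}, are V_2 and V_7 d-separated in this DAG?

No

4 paths connect V_2 and V_7; each must be blocked for d-separation to hold:
Path 1: V_2 → V_6 → V_7
  V_6 is a chain here and V_6 is conditioned on, so the path is blocked at V_6.
Path 2: V_2 → V_4 → V_7
  V_4 is a chain here and V_4 is conditioned on, so the path is blocked at V_4.
Path 3: V_2 → V_4 ← V_3 → V_7
  V_4 is a collider and V_4 is conditioned on, which opens it; V_3 is a fork and V_3 is not conditioned on — no node blocks this path, so it is active.
Path 4: V_2 → V_4 ← V_1 → V_7
  V_4 is a collider and V_4 is conditioned on, which opens it; V_1 is a fork and V_1 is not conditioned on — no node blocks this path, so it is active.
Since the path V_2 → V_4 ← V_3 → V_7 is active, V_2 and V_7 are not d-separated given {V_4, V_6}.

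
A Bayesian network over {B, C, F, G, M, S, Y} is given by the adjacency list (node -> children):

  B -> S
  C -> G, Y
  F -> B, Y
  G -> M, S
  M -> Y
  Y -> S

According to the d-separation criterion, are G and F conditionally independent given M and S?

No

6 paths connect G and F; each must be blocked for d-separation to hold:
Path 1: G → S ← Y ← F
  S is a collider and S is conditioned on, which opens it; Y is a chain and Y is not conditioned on — no node blocks this path, so it is active.
Path 2: G → S ← B ← F
  S is a collider and S is conditioned on, which opens it; B is a chain and B is not conditioned on — no node blocks this path, so it is active.
Path 3: G → M → Y → S ← B ← F
  M is a chain here and M is conditioned on, so the path is blocked at M.
Path 4: G → M → Y ← F
  M is a chain here and M is conditioned on, so the path is blocked at M.
Path 5: G ← C → Y → S ← B ← F
  C is a fork and C is not conditioned on; Y is a chain and Y is not conditioned on; S is a collider and S is conditioned on, which opens it; B is a chain and B is not conditioned on — no node blocks this path, so it is active.
Path 6: G ← C → Y ← F
  C is a fork and C is not conditioned on; Y is a collider and its descendant S is conditioned on, which opens it — no node blocks this path, so it is active.
Since the path G → S ← Y ← F is active, G and F are not d-separated given {M, S}.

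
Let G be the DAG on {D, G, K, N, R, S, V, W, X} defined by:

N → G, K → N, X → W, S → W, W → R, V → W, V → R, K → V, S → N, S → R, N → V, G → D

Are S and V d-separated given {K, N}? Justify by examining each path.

Yes

We examine all 6 paths between S and V:
Path 1: S → N ← K → V
  K is a fork here and K is conditioned on, so the path is blocked at K.
Path 2: S → N → V
  N is a chain here and N is conditioned on, so the path is blocked at N.
Path 3: S → R ← W ← V
  R is a collider here and neither R nor any of its descendants is conditioned on, so the collider stays closed — the path is blocked at R.
Path 4: S → R ← V
  R is a collider here and neither R nor any of its descendants is conditioned on, so the collider stays closed — the path is blocked at R.
Path 5: S → W → R ← V
  R is a collider here and neither R nor any of its descendants is conditioned on, so the collider stays closed — the path is blocked at R.
Path 6: S → W ← V
  W is a collider here and neither W nor any of its descendants is conditioned on, so the collider stays closed — the path is blocked at W.
Since every path is blocked, d-separation holds.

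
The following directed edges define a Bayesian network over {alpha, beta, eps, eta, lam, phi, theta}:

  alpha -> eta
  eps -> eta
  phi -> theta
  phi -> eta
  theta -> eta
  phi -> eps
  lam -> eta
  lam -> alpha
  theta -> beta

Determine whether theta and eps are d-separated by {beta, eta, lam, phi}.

No

4 paths connect theta and eps; each must be blocked for d-separation to hold:
Path 1: theta → eta ← eps
  eta is a collider and eta is conditioned on, which opens it — no node blocks this path, so it is active.
Path 2: theta → eta ← phi → eps
  phi is a fork here and phi is conditioned on, so the path is blocked at phi.
Path 3: theta ← phi → eta ← eps
  phi is a fork here and phi is conditioned on, so the path is blocked at phi.
Path 4: theta ← phi → eps
  phi is a fork here and phi is conditioned on, so the path is blocked at phi.
Because an active path exists, theta and eps are not d-separated.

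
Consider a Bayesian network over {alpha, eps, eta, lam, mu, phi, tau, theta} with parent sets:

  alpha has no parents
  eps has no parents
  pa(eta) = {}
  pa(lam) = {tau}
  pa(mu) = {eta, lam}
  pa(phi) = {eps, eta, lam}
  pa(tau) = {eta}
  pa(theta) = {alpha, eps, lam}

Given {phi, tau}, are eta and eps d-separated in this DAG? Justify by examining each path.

We examine all 6 paths between eta and eps:
  1. eta → mu ← lam → phi ← eps — mu:collider[blocks]; lam:fork[open]; phi:collider[open] ⇒ blocked
  2. eta → mu ← lam → theta ← eps — mu:collider[blocks]; lam:fork[open]; theta:collider[blocks] ⇒ blocked
  3. eta → tau → lam → phi ← eps — tau:chain[blocks]; lam:chain[open]; phi:collider[open] ⇒ blocked
  4. eta → tau → lam → theta ← eps — tau:chain[blocks]; lam:chain[open]; theta:collider[blocks] ⇒ blocked
  5. eta → phi ← lam → theta ← eps — phi:collider[open]; lam:fork[open]; theta:collider[blocks] ⇒ blocked
  6. eta → phi ← eps — phi:collider[open] ⇒ active
Because an active path exists, eta and eps are not d-separated.

No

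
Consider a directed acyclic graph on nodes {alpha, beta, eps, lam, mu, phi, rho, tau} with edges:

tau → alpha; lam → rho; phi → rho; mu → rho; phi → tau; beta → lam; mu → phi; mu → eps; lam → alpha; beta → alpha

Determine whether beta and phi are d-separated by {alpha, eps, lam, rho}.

No — beta and phi are not d-separated given {alpha, eps, lam, rho}.

We examine all 6 paths between beta and phi:
  1. beta → lam → alpha ← tau ← phi — lam:chain[blocks]; alpha:collider[open]; tau:chain[open] ⇒ blocked
  2. beta → lam → rho ← phi — lam:chain[blocks]; rho:collider[open] ⇒ blocked
  3. beta → lam → rho ← mu → phi — lam:chain[blocks]; rho:collider[open]; mu:fork[open] ⇒ blocked
  4. beta → alpha ← tau ← phi — alpha:collider[open]; tau:chain[open] ⇒ active
  5. beta → alpha ← lam → rho ← phi — alpha:collider[open]; lam:fork[blocks]; rho:collider[open] ⇒ blocked
  6. beta → alpha ← lam → rho ← mu → phi — alpha:collider[open]; lam:fork[blocks]; rho:collider[open]; mu:fork[open] ⇒ blocked
At least one path is unblocked, so d-separation fails.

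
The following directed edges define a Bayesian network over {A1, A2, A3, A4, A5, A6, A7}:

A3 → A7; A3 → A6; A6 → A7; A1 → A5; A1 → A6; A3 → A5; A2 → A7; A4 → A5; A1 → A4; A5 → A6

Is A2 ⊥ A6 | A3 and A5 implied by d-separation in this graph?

Yes — A2 and A6 are d-separated given {A3, A5}.

We examine all 5 paths between A2 and A6:
  1. A2 → A7 ← A3 → A5 → A6 — A7:collider[blocks]; A3:fork[blocks]; A5:chain[blocks] ⇒ blocked
  2. A2 → A7 ← A3 → A5 ← A1 → A6 — A7:collider[blocks]; A3:fork[blocks]; A5:collider[open]; A1:fork[open] ⇒ blocked
  3. A2 → A7 ← A3 → A5 ← A4 ← A1 → A6 — A7:collider[blocks]; A3:fork[blocks]; A5:collider[open]; A4:chain[open]; A1:fork[open] ⇒ blocked
  4. A2 → A7 ← A3 → A6 — A7:collider[blocks]; A3:fork[blocks] ⇒ blocked
  5. A2 → A7 ← A6 — A7:collider[blocks] ⇒ blocked
Every path is blocked, so A2 and A6 are d-separated given {A3, A5}.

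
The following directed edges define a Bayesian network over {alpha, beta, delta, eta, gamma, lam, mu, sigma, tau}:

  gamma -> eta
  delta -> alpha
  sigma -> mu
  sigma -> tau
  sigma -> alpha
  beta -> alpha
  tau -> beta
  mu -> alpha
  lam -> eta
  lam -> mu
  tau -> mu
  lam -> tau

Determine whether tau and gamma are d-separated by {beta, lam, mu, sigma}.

Yes

Enumerating the 6 paths from tau to gamma and testing each for blocking by {beta, lam, mu, sigma}:
  1. tau ← sigma → mu ← lam → eta ← gamma — sigma:fork[blocks]; mu:collider[open]; lam:fork[blocks]; eta:collider[blocks] ⇒ blocked
  2. tau ← sigma → alpha ← mu ← lam → eta ← gamma — sigma:fork[blocks]; alpha:collider[blocks]; mu:chain[blocks]; lam:fork[blocks]; eta:collider[blocks] ⇒ blocked
  3. tau → mu ← lam → eta ← gamma — mu:collider[open]; lam:fork[blocks]; eta:collider[blocks] ⇒ blocked
  4. tau → beta → alpha ← sigma → mu ← lam → eta ← gamma — beta:chain[blocks]; alpha:collider[blocks]; sigma:fork[blocks]; mu:collider[open]; lam:fork[blocks]; eta:collider[blocks] ⇒ blocked
  5. tau → beta → alpha ← mu ← lam → eta ← gamma — beta:chain[blocks]; alpha:collider[blocks]; mu:chain[blocks]; lam:fork[blocks]; eta:collider[blocks] ⇒ blocked
  6. tau ← lam → eta ← gamma — lam:fork[blocks]; eta:collider[blocks] ⇒ blocked
Every path is blocked, so tau and gamma are d-separated given {beta, lam, mu, sigma}.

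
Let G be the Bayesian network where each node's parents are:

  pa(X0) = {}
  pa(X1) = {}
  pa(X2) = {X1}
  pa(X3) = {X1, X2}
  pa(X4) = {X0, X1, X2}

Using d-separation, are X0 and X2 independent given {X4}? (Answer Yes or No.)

We examine all 3 paths between X0 and X2:
Path 1: X0 → X4 ← X2
  X4 is a collider and X4 is conditioned on, which opens it — no node blocks this path, so it is active.
Path 2: X0 → X4 ← X1 → X2
  X4 is a collider and X4 is conditioned on, which opens it; X1 is a fork and X1 is not conditioned on — no node blocks this path, so it is active.
Path 3: X0 → X4 ← X1 → X3 ← X2
  X3 is a collider here and neither X3 nor any of its descendants is conditioned on, so the collider stays closed — the path is blocked at X3.
At least one path is unblocked, so d-separation fails.

No — X0 and X2 are not d-separated given {X4}.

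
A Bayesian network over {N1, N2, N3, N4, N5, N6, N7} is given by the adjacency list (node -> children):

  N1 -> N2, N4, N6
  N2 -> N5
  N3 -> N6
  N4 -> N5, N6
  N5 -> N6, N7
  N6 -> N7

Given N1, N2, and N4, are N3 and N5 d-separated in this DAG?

Yes

We examine all 6 paths between N3 and N5:
Path 1: N3 → N6 ← N5
  N6 is a collider here and neither N6 nor any of its descendants is conditioned on, so the collider stays closed — the path is blocked at N6.
Path 2: N3 → N6 → N7 ← N5
  N7 is a collider here and neither N7 nor any of its descendants is conditioned on, so the collider stays closed — the path is blocked at N7.
Path 3: N3 → N6 ← N1 → N2 → N5
  N6 is a collider here and neither N6 nor any of its descendants is conditioned on, so the collider stays closed — the path is blocked at N6.
Path 4: N3 → N6 ← N1 → N4 → N5
  N6 is a collider here and neither N6 nor any of its descendants is conditioned on, so the collider stays closed — the path is blocked at N6.
Path 5: N3 → N6 ← N4 → N5
  N6 is a collider here and neither N6 nor any of its descendants is conditioned on, so the collider stays closed — the path is blocked at N6.
Path 6: N3 → N6 ← N4 ← N1 → N2 → N5
  N6 is a collider here and neither N6 nor any of its descendants is conditioned on, so the collider stays closed — the path is blocked at N6.
Every path is blocked, so N3 and N5 are d-separated given {N1, N2, N4}.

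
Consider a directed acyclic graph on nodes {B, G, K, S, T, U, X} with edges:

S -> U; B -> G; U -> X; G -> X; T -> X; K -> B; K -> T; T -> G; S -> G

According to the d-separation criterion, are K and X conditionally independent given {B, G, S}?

6 paths connect K and X; each must be blocked for d-separation to hold:
Path 1: K → T → G ← S → U → X
  S is a fork here and S is conditioned on, so the path is blocked at S.
Path 2: K → T → G → X
  G is a chain here and G is conditioned on, so the path is blocked at G.
Path 3: K → T → X
  T is a chain and T is not conditioned on — no node blocks this path, so it is active.
Path 4: K → B → G ← S → U → X
  B is a chain here and B is conditioned on, so the path is blocked at B.
Path 5: K → B → G ← T → X
  B is a chain here and B is conditioned on, so the path is blocked at B.
Path 6: K → B → G → X
  B is a chain here and B is conditioned on, so the path is blocked at B.
Since the path K → T → X is active, K and X are not d-separated given {B, G, S}.

No — K and X are not d-separated given {B, G, S}.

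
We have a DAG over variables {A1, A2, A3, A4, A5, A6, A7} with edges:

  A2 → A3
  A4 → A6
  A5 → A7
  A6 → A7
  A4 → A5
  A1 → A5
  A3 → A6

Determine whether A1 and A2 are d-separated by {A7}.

Enumerating the 2 paths from A1 to A2 and testing each for blocking by {A7}:
Path 1: A1 → A5 → A7 ← A6 ← A3 ← A2
  A5 is a chain and A5 is not conditioned on; A7 is a collider and A7 is conditioned on, which opens it; A6 is a chain and A6 is not conditioned on; A3 is a chain and A3 is not conditioned on — no node blocks this path, so it is active.
Path 2: A1 → A5 ← A4 → A6 ← A3 ← A2
  A5 is a collider and its descendant A7 is conditioned on, which opens it; A4 is a fork and A4 is not conditioned on; A6 is a collider and its descendant A7 is conditioned on, which opens it; A3 is a chain and A3 is not conditioned on — no node blocks this path, so it is active.
At least one path is unblocked, so d-separation fails.

No — A1 and A2 are not d-separated given {A7}.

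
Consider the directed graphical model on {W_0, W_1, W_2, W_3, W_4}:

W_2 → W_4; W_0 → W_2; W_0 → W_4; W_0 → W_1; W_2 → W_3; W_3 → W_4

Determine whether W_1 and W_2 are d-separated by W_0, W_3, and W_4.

Yes

Enumerating the 3 paths from W_1 to W_2 and testing each for blocking by {W_0, W_3, W_4}:
  1. W_1 ← W_0 → W_4 ← W_3 ← W_2 — W_0:fork[blocks]; W_4:collider[open]; W_3:chain[blocks] ⇒ blocked
  2. W_1 ← W_0 → W_4 ← W_2 — W_0:fork[blocks]; W_4:collider[open] ⇒ blocked
  3. W_1 ← W_0 → W_2 — W_0:fork[blocks] ⇒ blocked
Since every path is blocked, d-separation holds.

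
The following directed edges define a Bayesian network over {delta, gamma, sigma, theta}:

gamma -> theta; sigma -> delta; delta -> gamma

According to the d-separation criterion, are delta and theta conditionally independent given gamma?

The only undirected path from delta to theta is:
Path 1: delta → gamma → theta
  gamma is a chain here and gamma is conditioned on, so the path is blocked at gamma.
Since every path is blocked, d-separation holds.

Yes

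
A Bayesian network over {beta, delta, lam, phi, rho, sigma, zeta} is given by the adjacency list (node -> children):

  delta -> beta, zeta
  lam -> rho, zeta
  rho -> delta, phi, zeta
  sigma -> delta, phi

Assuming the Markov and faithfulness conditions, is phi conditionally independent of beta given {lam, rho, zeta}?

We examine all 4 paths between phi and beta:
Path 1: phi ← sigma → delta → beta
  sigma is a fork and sigma is not conditioned on; delta is a chain and delta is not conditioned on — no node blocks this path, so it is active.
Path 2: phi ← rho → delta → beta
  rho is a fork here and rho is conditioned on, so the path is blocked at rho.
Path 3: phi ← rho ← lam → zeta ← delta → beta
  rho is a chain here and rho is conditioned on, so the path is blocked at rho.
Path 4: phi ← rho → zeta ← delta → beta
  rho is a fork here and rho is conditioned on, so the path is blocked at rho.
Because an active path exists, phi and beta are not d-separated.

No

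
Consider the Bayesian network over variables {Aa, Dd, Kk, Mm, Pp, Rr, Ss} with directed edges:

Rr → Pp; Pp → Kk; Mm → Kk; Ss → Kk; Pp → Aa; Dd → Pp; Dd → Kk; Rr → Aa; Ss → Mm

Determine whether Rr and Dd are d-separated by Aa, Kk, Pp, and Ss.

No

4 paths connect Rr and Dd; each must be blocked for d-separation to hold:
Path 1: Rr → Aa ← Pp → Kk ← Dd
  Pp is a fork here and Pp is conditioned on, so the path is blocked at Pp.
Path 2: Rr → Aa ← Pp ← Dd
  Pp is a chain here and Pp is conditioned on, so the path is blocked at Pp.
Path 3: Rr → Pp → Kk ← Dd
  Pp is a chain here and Pp is conditioned on, so the path is blocked at Pp.
Path 4: Rr → Pp ← Dd
  Pp is a collider and Pp is conditioned on, which opens it — no node blocks this path, so it is active.
Because an active path exists, Rr and Dd are not d-separated.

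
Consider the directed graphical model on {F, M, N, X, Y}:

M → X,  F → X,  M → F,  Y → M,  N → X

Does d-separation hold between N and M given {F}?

We examine all 2 paths between N and M:
Path 1: N → X ← F ← M
  X is a collider here and neither X nor any of its descendants is conditioned on, so the collider stays closed — the path is blocked at X.
Path 2: N → X ← M
  X is a collider here and neither X nor any of its descendants is conditioned on, so the collider stays closed — the path is blocked at X.
Every path is blocked, so N and M are d-separated given {F}.

Yes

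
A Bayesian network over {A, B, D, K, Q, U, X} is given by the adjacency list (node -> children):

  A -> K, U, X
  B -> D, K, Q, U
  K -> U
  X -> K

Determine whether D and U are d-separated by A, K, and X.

Enumerating the 4 paths from D to U and testing each for blocking by {A, K, X}:
Path 1: D ← B → K ← X ← A → U
  X is a chain here and X is conditioned on, so the path is blocked at X.
Path 2: D ← B → K ← A → U
  A is a fork here and A is conditioned on, so the path is blocked at A.
Path 3: D ← B → K → U
  K is a chain here and K is conditioned on, so the path is blocked at K.
Path 4: D ← B → U
  B is a fork and B is not conditioned on — no node blocks this path, so it is active.
Since the path D ← B → U is active, D and U are not d-separated given {A, K, X}.

No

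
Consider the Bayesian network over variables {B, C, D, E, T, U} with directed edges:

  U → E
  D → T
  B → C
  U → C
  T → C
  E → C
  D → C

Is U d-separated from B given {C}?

No — U and B are not d-separated given {C}.

There are 2 undirected paths between U and B; checking each against the conditioning set {C}:
Path 1: U → C ← B
  C is a collider and C is conditioned on, which opens it — no node blocks this path, so it is active.
Path 2: U → E → C ← B
  E is a chain and E is not conditioned on; C is a collider and C is conditioned on, which opens it — no node blocks this path, so it is active.
Because an active path exists, U and B are not d-separated.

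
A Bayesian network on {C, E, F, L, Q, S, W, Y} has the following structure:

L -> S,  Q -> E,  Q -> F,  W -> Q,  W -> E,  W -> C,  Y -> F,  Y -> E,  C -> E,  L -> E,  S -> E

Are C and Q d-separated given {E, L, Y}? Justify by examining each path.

6 paths connect C and Q; each must be blocked for d-separation to hold:
  1. C → E ← Y → F ← Q — E:collider[open]; Y:fork[blocks]; F:collider[blocks] ⇒ blocked
  2. C → E ← Q — E:collider[open] ⇒ active
  3. C → E ← W → Q — E:collider[open]; W:fork[open] ⇒ active
  4. C ← W → E ← Y → F ← Q — W:fork[open]; E:collider[open]; Y:fork[blocks]; F:collider[blocks] ⇒ blocked
  5. C ← W → E ← Q — W:fork[open]; E:collider[open] ⇒ active
  6. C ← W → Q — W:fork[open] ⇒ active
Because an active path exists, C and Q are not d-separated.

No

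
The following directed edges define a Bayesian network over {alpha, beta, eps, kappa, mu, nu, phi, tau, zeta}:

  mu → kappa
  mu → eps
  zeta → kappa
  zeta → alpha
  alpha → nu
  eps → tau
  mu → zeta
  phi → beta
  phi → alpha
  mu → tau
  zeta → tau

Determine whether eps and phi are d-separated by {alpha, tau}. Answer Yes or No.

No

There are 6 undirected paths between eps and phi; checking each against the conditioning set {alpha, tau}:
Path 1: eps → tau ← zeta → alpha ← phi
  tau is a collider and tau is conditioned on, which opens it; zeta is a fork and zeta is not conditioned on; alpha is a collider and alpha is conditioned on, which opens it — no node blocks this path, so it is active.
Path 2: eps → tau ← mu → zeta → alpha ← phi
  tau is a collider and tau is conditioned on, which opens it; mu is a fork and mu is not conditioned on; zeta is a chain and zeta is not conditioned on; alpha is a collider and alpha is conditioned on, which opens it — no node blocks this path, so it is active.
Path 3: eps → tau ← mu → kappa ← zeta → alpha ← phi
  kappa is a collider here and neither kappa nor any of its descendants is conditioned on, so the collider stays closed — the path is blocked at kappa.
Path 4: eps ← mu → zeta → alpha ← phi
  mu is a fork and mu is not conditioned on; zeta is a chain and zeta is not conditioned on; alpha is a collider and alpha is conditioned on, which opens it — no node blocks this path, so it is active.
Path 5: eps ← mu → tau ← zeta → alpha ← phi
  mu is a fork and mu is not conditioned on; tau is a collider and tau is conditioned on, which opens it; zeta is a fork and zeta is not conditioned on; alpha is a collider and alpha is conditioned on, which opens it — no node blocks this path, so it is active.
Path 6: eps ← mu → kappa ← zeta → alpha ← phi
  kappa is a collider here and neither kappa nor any of its descendants is conditioned on, so the collider stays closed — the path is blocked at kappa.
Since the path eps → tau ← zeta → alpha ← phi is active, eps and phi are not d-separated given {alpha, tau}.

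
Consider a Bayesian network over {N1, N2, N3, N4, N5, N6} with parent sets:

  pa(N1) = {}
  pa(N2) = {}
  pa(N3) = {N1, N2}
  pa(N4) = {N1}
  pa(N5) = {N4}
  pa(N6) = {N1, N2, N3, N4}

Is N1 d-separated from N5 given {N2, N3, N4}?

4 paths connect N1 and N5; each must be blocked for d-separation to hold:
Path 1: N1 → N6 ← N4 → N5
  N6 is a collider here and neither N6 nor any of its descendants is conditioned on, so the collider stays closed — the path is blocked at N6.
Path 2: N1 → N3 → N6 ← N4 → N5
  N3 is a chain here and N3 is conditioned on, so the path is blocked at N3.
Path 3: N1 → N3 ← N2 → N6 ← N4 → N5
  N2 is a fork here and N2 is conditioned on, so the path is blocked at N2.
Path 4: N1 → N4 → N5
  N4 is a chain here and N4 is conditioned on, so the path is blocked at N4.
All paths are blocked; N1 ⊥ N5 | {N2, N3, N4} holds.

Yes — N1 and N5 are d-separated given {N2, N3, N4}.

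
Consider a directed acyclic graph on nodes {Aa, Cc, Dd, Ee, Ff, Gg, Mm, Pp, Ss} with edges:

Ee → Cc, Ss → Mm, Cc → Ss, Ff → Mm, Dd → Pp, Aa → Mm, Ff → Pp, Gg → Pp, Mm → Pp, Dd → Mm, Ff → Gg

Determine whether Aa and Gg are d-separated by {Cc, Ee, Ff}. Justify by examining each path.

Yes — Aa and Gg are d-separated given {Cc, Ee, Ff}.

Enumerating the 6 paths from Aa to Gg and testing each for blocking by {Cc, Ee, Ff}:
Path 1: Aa → Mm → Pp ← Ff → Gg
  Pp is a collider here and neither Pp nor any of its descendants is conditioned on, so the collider stays closed — the path is blocked at Pp.
Path 2: Aa → Mm → Pp ← Gg
  Pp is a collider here and neither Pp nor any of its descendants is conditioned on, so the collider stays closed — the path is blocked at Pp.
Path 3: Aa → Mm ← Dd → Pp ← Ff → Gg
  Mm is a collider here and neither Mm nor any of its descendants is conditioned on, so the collider stays closed — the path is blocked at Mm.
Path 4: Aa → Mm ← Dd → Pp ← Gg
  Mm is a collider here and neither Mm nor any of its descendants is conditioned on, so the collider stays closed — the path is blocked at Mm.
Path 5: Aa → Mm ← Ff → Pp ← Gg
  Mm is a collider here and neither Mm nor any of its descendants is conditioned on, so the collider stays closed — the path is blocked at Mm.
Path 6: Aa → Mm ← Ff → Gg
  Mm is a collider here and neither Mm nor any of its descendants is conditioned on, so the collider stays closed — the path is blocked at Mm.
Every path is blocked, so Aa and Gg are d-separated given {Cc, Ee, Ff}.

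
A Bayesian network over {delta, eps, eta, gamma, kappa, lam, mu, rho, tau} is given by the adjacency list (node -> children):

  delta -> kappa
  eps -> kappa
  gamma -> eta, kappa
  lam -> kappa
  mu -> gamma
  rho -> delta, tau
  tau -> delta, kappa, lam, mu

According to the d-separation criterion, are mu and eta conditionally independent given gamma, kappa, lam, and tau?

Yes

5 paths connect mu and eta; each must be blocked for d-separation to hold:
Path 1: mu ← tau → kappa ← gamma → eta
  tau is a fork here and tau is conditioned on, so the path is blocked at tau.
Path 2: mu ← tau ← rho → delta → kappa ← gamma → eta
  tau is a chain here and tau is conditioned on, so the path is blocked at tau.
Path 3: mu ← tau → lam → kappa ← gamma → eta
  tau is a fork here and tau is conditioned on, so the path is blocked at tau.
Path 4: mu ← tau → delta → kappa ← gamma → eta
  tau is a fork here and tau is conditioned on, so the path is blocked at tau.
Path 5: mu → gamma → eta
  gamma is a chain here and gamma is conditioned on, so the path is blocked at gamma.
Every path is blocked, so mu and eta are d-separated given {gamma, kappa, lam, tau}.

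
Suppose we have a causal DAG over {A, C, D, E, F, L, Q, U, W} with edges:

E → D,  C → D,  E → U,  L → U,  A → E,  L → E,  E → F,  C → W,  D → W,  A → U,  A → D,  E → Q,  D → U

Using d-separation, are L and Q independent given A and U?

No — L and Q are not d-separated given {A, U}.

There are 6 undirected paths between L and Q; checking each against the conditioning set {A, U}:
Path 1: L → E → Q
  E is a chain and E is not conditioned on — no node blocks this path, so it is active.
Path 2: L → U ← E → Q
  U is a collider and U is conditioned on, which opens it; E is a fork and E is not conditioned on — no node blocks this path, so it is active.
Path 3: L → U ← A → E → Q
  A is a fork here and A is conditioned on, so the path is blocked at A.
Path 4: L → U ← A → D ← E → Q
  A is a fork here and A is conditioned on, so the path is blocked at A.
Path 5: L → U ← D ← E → Q
  U is a collider and U is conditioned on, which opens it; D is a chain and D is not conditioned on; E is a fork and E is not conditioned on — no node blocks this path, so it is active.
Path 6: L → U ← D ← A → E → Q
  A is a fork here and A is conditioned on, so the path is blocked at A.
At least one path is unblocked, so d-separation fails.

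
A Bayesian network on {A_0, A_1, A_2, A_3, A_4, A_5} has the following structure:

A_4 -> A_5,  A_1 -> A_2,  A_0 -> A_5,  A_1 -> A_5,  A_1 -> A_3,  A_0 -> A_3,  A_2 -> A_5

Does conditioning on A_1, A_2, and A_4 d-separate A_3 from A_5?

Enumerating the 3 paths from A_3 to A_5 and testing each for blocking by {A_1, A_2, A_4}:
Path 1: A_3 ← A_1 → A_2 → A_5
  A_1 is a fork here and A_1 is conditioned on, so the path is blocked at A_1.
Path 2: A_3 ← A_1 → A_5
  A_1 is a fork here and A_1 is conditioned on, so the path is blocked at A_1.
Path 3: A_3 ← A_0 → A_5
  A_0 is a fork and A_0 is not conditioned on — no node blocks this path, so it is active.
Since the path A_3 ← A_0 → A_5 is active, A_3 and A_5 are not d-separated given {A_1, A_2, A_4}.

No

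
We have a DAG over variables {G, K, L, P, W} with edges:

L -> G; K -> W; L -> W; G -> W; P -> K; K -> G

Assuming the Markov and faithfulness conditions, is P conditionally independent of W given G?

No

Enumerating the 3 paths from P to W and testing each for blocking by {G}:
Path 1: P → K → W
  K is a chain and K is not conditioned on — no node blocks this path, so it is active.
Path 2: P → K → G → W
  G is a chain here and G is conditioned on, so the path is blocked at G.
Path 3: P → K → G ← L → W
  K is a chain and K is not conditioned on; G is a collider and G is conditioned on, which opens it; L is a fork and L is not conditioned on — no node blocks this path, so it is active.
Since the path P → K → W is active, P and W are not d-separated given {G}.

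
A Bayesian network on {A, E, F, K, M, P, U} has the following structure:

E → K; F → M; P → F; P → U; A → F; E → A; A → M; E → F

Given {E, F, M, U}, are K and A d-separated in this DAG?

Yes — K and A are d-separated given {E, F, M, U}.

Enumerating the 3 paths from K to A and testing each for blocking by {E, F, M, U}:
Path 1: K ← E → A
  E is a fork here and E is conditioned on, so the path is blocked at E.
Path 2: K ← E → F ← A
  E is a fork here and E is conditioned on, so the path is blocked at E.
Path 3: K ← E → F → M ← A
  E is a fork here and E is conditioned on, so the path is blocked at E.
Every path is blocked, so K and A are d-separated given {E, F, M, U}.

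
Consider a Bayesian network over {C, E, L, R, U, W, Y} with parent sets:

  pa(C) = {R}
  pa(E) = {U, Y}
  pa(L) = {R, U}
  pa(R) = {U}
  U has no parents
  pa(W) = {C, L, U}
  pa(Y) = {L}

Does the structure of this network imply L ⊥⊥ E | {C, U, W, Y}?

6 paths connect L and E; each must be blocked for d-separation to hold:
  1. L ← U → E — U:fork[blocks] ⇒ blocked
  2. L → W ← C ← R ← U → E — W:collider[open]; C:chain[blocks]; R:chain[open]; U:fork[blocks] ⇒ blocked
  3. L → W ← U → E — W:collider[open]; U:fork[blocks] ⇒ blocked
  4. L → Y → E — Y:chain[blocks] ⇒ blocked
  5. L ← R → C → W ← U → E — R:fork[open]; C:chain[blocks]; W:collider[open]; U:fork[blocks] ⇒ blocked
  6. L ← R ← U → E — R:chain[open]; U:fork[blocks] ⇒ blocked
Every path is blocked, so L and E are d-separated given {C, U, W, Y}.

Yes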